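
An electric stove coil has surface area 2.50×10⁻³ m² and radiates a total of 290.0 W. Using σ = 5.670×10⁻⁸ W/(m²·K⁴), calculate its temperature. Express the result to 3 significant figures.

T ≈ 1.20×10³ K

Area A = 2.50×10⁻³ m².
P = σAT⁴ ⇒ T = (P/(σA))^(1/4) = (290.0/(5.670×10⁻⁸×2.50×10⁻³))^(1/4) = 1.20×10³ K.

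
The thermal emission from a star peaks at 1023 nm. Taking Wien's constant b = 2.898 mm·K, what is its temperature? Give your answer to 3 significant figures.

T ≈ 2.83×10³ K

Wien's law gives T = b/λ_max = (2.898×10⁻³ m·K)/(1.023×10⁻⁶ m) = 2.83×10³ K.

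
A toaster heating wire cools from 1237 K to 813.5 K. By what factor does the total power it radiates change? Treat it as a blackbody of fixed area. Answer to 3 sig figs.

P₂/P₁ ≈ 0.187

P ∝ T⁴, so P₂/P₁ = (T₂/T₁)⁴ = (813.5/1237)⁴ = (0.657639)⁴ = 0.187.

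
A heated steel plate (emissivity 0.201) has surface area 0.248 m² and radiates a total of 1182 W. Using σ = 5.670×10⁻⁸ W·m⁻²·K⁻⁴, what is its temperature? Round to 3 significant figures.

Area A = 0.248 m².
P = εσAT⁴ ⇒ T = (P/(εσA))^(1/4) = (1182/(0.201×5.670×10⁻⁸×0.248))^(1/4) = 804 K.

T ≈ 804 K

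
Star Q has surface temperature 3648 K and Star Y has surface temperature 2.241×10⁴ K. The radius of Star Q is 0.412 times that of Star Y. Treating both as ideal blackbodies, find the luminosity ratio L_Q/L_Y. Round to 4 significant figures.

L_Q/L_Y ≈ 1.192×10⁻⁴

L ∝ R²T⁴, so L_Q/L_Y = (R_Q/R_Y)²(T_Q/T_Y)⁴ = (0.412)² × (3648/2.241×10⁴)⁴ = 0.169744 × 7.02186×10⁻⁴ = 1.192×10⁻⁴.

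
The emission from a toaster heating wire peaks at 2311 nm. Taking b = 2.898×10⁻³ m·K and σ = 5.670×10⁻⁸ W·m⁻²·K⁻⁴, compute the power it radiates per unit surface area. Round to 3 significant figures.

I ≈ 1.40×10⁵ W/m²

Wien's law: T = b/λ_max = 2.898×10⁻³/2.311×10⁻⁶ = 1254.00 K.
Then I = σT⁴ = 5.670×10⁻⁸×(1254.00)⁴ = 1.40×10⁵ W/m².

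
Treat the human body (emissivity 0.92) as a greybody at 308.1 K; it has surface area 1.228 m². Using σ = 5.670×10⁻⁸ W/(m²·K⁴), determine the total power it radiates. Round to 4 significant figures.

P ≈ 577.2 W

Area A = 1.228 m².
P = εσAT⁴ = 0.92 × 5.670×10⁻⁸ × 1.228 × (308.1)⁴ = 577.2 W.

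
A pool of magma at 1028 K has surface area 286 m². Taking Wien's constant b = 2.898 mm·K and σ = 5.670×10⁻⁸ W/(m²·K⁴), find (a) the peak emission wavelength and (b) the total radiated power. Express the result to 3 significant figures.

(a) λ_max = b/T = 2.898×10⁻³/1028 = 2.819×10⁻⁶ m = 2.82 μm.
Area A = 286 m².
(b) P = σAT⁴ = 5.670×10⁻⁸×286×(1028)⁴ = 1.81×10⁷ W.

λ_max ≈ 2.82 μm; P ≈ 1.81×10⁷ W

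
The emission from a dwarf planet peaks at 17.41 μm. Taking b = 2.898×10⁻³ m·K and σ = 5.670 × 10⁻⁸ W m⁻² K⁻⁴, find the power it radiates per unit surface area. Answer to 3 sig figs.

Wien's law: T = b/λ_max = 2.898×10⁻³/1.741×10⁻⁵ = 166.456 K.
Then I = σT⁴ = 5.670×10⁻⁸×(166.456)⁴ = 43.5 W/m².

I ≈ 43.5 W/m²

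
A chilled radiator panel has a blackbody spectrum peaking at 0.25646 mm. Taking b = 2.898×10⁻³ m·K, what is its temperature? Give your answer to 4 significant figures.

T ≈ 11.30 K

Wien's law gives T = b/λ_max = (2.898×10⁻³ m·K)/(2.5646×10⁻⁴ m) = 11.30 K.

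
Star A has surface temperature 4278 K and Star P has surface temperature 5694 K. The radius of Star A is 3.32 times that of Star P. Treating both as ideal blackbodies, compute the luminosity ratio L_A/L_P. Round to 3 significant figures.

L ∝ R²T⁴, so L_A/L_P = (R_A/R_P)²(T_A/T_P)⁴ = (3.32)² × (4278/5694)⁴ = 11.0224 × 0.318635 = 3.51.

L_A/L_P ≈ 3.51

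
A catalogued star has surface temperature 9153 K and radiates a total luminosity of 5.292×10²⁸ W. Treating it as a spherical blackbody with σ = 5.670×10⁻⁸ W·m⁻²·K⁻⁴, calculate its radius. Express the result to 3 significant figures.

L = 4πR²σT⁴ ⇒ R = √(L/(4πσT⁴)).
σT⁴ = 3.97958×10⁸ W/m², so R = √(5.292×10²⁸/(4π×3.97958×10⁸)) = 3.25×10⁹ m.

R ≈ 3.25×10⁹ m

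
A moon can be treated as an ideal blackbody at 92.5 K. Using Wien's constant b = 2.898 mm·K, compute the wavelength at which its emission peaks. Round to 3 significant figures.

λ_max ≈ 31.3 μm

Wien's displacement law: λ_max = b/T = (2.898×10⁻³ m·K)/(92.5 K) = 3.133×10⁻⁵ m.
That is 31.3 μm, in the infrared range.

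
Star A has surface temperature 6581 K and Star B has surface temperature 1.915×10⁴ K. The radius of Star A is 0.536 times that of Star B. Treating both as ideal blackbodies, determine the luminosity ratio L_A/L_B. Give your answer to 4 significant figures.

L_A/L_B ≈ 4.007×10⁻³

L ∝ R²T⁴, so L_A/L_B = (R_A/R_B)²(T_A/T_B)⁴ = (0.536)² × (6581/1.915×10⁴)⁴ = 0.287296 × 0.0139474 = 4.007×10⁻³.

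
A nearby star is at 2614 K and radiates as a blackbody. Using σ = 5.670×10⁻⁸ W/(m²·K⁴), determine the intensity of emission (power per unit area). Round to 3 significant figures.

Stefan–Boltzmann: I = σT⁴ = 5.670×10⁻⁸ × (2614)⁴ = 2.65×10⁶ W/m².

I ≈ 2.65×10⁶ W/m²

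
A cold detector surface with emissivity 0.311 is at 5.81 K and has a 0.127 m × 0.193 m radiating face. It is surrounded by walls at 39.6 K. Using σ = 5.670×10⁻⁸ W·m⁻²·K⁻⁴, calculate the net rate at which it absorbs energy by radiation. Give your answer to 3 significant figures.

Area A = 0.127 × 0.193 = 0.024511 m².
Net radiated power P_net = εσA(T⁴ − T₀⁴) = 0.311×5.670×10⁻⁸×0.024511×(5.81⁴ − 39.6⁴).
T⁴ − T₀⁴ = 1139.47 − 2.45913×10⁶ = -2.45799×10⁶ K⁴, so P_net = -1.06×10⁻³ W — negative, meaning a net gain of 1.06×10⁻³ W.

Net gain ≈ 1.06×10⁻³ W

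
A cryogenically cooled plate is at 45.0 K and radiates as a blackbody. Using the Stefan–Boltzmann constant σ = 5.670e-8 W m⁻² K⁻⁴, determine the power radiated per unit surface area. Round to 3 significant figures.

I ≈ 0.233 W/m²

Stefan–Boltzmann: I = σT⁴ = 5.670×10⁻⁸ × (45.0)⁴ = 0.233 W/m².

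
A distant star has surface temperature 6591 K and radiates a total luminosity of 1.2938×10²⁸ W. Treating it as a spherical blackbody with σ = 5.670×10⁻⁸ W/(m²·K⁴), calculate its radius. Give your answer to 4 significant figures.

R ≈ 3.102×10⁹ m

L = 4πR²σT⁴ ⇒ R = √(L/(4πσT⁴)).
σT⁴ = 1.07001×10⁸ W/m², so R = √(1.2938×10²⁸/(4π×1.07001×10⁸)) = 3.102×10⁹ m.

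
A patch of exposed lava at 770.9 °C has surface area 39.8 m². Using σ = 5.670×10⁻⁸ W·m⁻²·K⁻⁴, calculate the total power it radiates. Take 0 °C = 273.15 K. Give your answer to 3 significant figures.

P ≈ 2.68×10⁶ W

T = 770.9 °C + 273.15 = 1044.05 K.
Area A = 39.8 m².
P = σAT⁴ = 5.670×10⁻⁸ × 39.8 × (1044.05)⁴ = 2.68×10⁶ W.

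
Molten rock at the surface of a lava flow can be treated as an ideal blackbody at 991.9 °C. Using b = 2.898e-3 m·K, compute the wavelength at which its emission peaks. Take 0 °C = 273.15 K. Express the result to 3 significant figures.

λ_max ≈ 2.29×10³ nm

T = 991.9 °C + 273.15 = 1265.05 K.
Wien's displacement law: λ_max = b/T = (2.898×10⁻³ m·K)/(1265.05 K) = 2.291×10⁻⁶ m.
That is 2.29×10³ nm, in the infrared range.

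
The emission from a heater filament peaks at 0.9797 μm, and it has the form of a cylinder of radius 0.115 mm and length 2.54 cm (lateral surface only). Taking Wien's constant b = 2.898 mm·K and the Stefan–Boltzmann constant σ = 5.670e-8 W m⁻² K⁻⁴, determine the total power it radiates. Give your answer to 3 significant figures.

Wien's law: T = b/λ_max = 2.898×10⁻³/9.797×10⁻⁷ = 2958.05 K.
Lateral area A = 2πrL = 2π×1.15×10⁻⁴×0.0254 = 1.83532×10⁻⁵ m².
Then P = σAT⁴ = 5.670×10⁻⁸×1.83532×10⁻⁵×(2958.05)⁴ = 79.7 W.

P ≈ 79.7 W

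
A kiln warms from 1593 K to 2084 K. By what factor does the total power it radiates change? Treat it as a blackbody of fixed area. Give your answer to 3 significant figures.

P ∝ T⁴, so P₂/P₁ = (T₂/T₁)⁴ = (2084/1593)⁴ = (1.30822)⁴ = 2.93.

P₂/P₁ ≈ 2.93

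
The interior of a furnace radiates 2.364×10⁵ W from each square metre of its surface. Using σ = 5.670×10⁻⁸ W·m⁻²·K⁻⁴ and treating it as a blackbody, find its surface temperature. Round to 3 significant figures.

I = σT⁴, so T = (I/σ)^(1/4) = (2.364×10⁵/(5.670×10⁻⁸))^(1/4) = 1.43×10³ K.

T ≈ 1.43×10³ K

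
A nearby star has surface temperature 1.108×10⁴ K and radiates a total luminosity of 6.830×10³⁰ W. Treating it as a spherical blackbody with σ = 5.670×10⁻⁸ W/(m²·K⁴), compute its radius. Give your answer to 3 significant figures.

L = 4πR²σT⁴ ⇒ R = √(L/(4πσT⁴)).
σT⁴ = 8.54559×10⁸ W/m², so R = √(6.830×10³⁰/(4π×8.54559×10⁸)) = 2.52×10¹⁰ m.

R ≈ 2.52×10¹⁰ m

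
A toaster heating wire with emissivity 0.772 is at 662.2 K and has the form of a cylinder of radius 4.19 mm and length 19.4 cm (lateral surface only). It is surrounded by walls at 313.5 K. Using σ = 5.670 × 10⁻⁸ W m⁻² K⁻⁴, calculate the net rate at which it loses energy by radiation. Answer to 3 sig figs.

Lateral area A = 2πrL = 2π×4.19×10⁻³×0.194 = 5.10735×10⁻³ m².
Net radiated power P_net = εσA(T⁴ − T₀⁴) = 0.772×5.670×10⁻⁸×5.10735×10⁻³×(662.2⁴ − 313.5⁴).
T⁴ − T₀⁴ = 1.92290×10¹¹ − 9.65940×10⁹ = 1.82631×10¹¹ K⁴, so P_net = 40.8 W.

Net loss ≈ 40.8 W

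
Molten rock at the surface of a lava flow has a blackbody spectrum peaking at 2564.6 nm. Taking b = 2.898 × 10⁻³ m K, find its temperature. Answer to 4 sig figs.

Wien's law gives T = b/λ_max = (2.898×10⁻³ m·K)/(2.5646×10⁻⁶ m) = 1130 K.

T ≈ 1130 K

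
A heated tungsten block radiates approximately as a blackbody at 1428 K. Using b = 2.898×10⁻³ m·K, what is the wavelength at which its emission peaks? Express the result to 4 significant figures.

Wien's displacement law: λ_max = b/T = (2.898×10⁻³ m·K)/(1428 K) = 2.0294×10⁻⁶ m.
That is 2.029 μm, in the infrared range.

λ_max ≈ 2.029 μm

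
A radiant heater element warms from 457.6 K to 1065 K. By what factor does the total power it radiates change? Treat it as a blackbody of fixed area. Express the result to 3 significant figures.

P₂/P₁ ≈ 29.3

P ∝ T⁴, so P₂/P₁ = (T₂/T₁)⁴ = (1065/457.6)⁴ = (2.32736)⁴ = 29.3.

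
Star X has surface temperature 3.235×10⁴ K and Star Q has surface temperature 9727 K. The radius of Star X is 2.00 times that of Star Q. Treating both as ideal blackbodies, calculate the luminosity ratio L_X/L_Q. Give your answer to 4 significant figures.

L ∝ R²T⁴, so L_X/L_Q = (R_X/R_Q)²(T_X/T_Q)⁴ = (2.00)² × (3.235×10⁴/9727)⁴ = 4 × 122.344 = 489.4.

L_X/L_Q ≈ 489.4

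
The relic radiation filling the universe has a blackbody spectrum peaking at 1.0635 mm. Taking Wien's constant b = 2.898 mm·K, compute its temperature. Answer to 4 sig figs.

Wien's law gives T = b/λ_max = (2.898×10⁻³ m·K)/(1.0635×10⁻³ m) = 2.725 K.

T ≈ 2.725 K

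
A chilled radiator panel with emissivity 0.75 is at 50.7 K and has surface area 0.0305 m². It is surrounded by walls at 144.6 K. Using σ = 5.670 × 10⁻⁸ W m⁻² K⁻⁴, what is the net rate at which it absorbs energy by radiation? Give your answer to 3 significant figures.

Area A = 0.0305 m².
Net radiated power P_net = εσA(T⁴ − T₀⁴) = 0.75×5.670×10⁻⁸×0.0305×(50.7⁴ − 144.6⁴).
T⁴ − T₀⁴ = 6.60742×10⁶ − 4.37193×10⁸ = -4.30586×10⁸ K⁴, so P_net = -0.558 W — negative, meaning a net gain of 0.558 W.

Net gain ≈ 0.558 W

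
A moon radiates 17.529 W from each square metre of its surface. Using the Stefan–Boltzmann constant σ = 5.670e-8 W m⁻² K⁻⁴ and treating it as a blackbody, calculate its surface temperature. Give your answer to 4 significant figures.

T ≈ 132.6 K

I = σT⁴, so T = (I/σ)^(1/4) = (17.529/(5.670×10⁻⁸))^(1/4) = 132.6 K.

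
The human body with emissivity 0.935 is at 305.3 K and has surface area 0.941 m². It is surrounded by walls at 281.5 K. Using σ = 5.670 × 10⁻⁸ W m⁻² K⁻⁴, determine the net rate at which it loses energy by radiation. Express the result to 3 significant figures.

Area A = 0.941 m².
Net radiated power P_net = εσA(T⁴ − T₀⁴) = 0.935×5.670×10⁻⁸×0.941×(305.3⁴ − 281.5⁴).
T⁴ − T₀⁴ = 8.68775×10⁹ − 6.27933×10⁹ = 2.40842×10⁹ K⁴, so P_net = 120 W.

Net loss ≈ 120 W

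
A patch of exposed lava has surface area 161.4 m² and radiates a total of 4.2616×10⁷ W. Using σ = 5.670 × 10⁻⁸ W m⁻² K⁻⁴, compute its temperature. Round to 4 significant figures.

T ≈ 1469 K

Area A = 161.4 m².
P = σAT⁴ ⇒ T = (P/(σA))^(1/4) = (4.2616×10⁷/(5.670×10⁻⁸×161.4))^(1/4) = 1469 K.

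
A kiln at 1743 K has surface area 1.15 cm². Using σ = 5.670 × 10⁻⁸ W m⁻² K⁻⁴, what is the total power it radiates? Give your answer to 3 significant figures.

Area A = 1.15 cm² = 1.15×10⁻⁴ m².
P = σAT⁴ = 5.670×10⁻⁸ × 1.15×10⁻⁴ × (1743)⁴ = 60.2 W.

P ≈ 60.2 W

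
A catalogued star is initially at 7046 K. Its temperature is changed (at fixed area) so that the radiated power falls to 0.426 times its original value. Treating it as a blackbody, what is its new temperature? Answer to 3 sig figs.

P ∝ T⁴, so T₂/T₁ = (P₂/P₁)^(1/4) = (0.426)^(1/4) = 0.807890.
T₂ = 7046 × 0.807890 = 5.69×10³ K.

T₂ ≈ 5.69×10³ K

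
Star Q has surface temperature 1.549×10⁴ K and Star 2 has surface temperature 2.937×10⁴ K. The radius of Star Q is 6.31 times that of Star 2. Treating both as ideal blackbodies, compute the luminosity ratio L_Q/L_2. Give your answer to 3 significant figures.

L ∝ R²T⁴, so L_Q/L_2 = (R_Q/R_2)²(T_Q/T_2)⁴ = (6.31)² × (1.549×10⁴/2.937×10⁴)⁴ = 39.8161 × 0.0773731 = 3.08.

L_Q/L_2 ≈ 3.08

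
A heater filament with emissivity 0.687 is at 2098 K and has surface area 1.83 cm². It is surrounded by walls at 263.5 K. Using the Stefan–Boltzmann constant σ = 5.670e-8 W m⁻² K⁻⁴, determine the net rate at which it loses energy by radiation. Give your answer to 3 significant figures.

Net loss ≈ 138 W

Area A = 1.83 cm² = 1.83×10⁻⁴ m².
Net radiated power P_net = εσA(T⁴ − T₀⁴) = 0.687×5.670×10⁻⁸×1.83×10⁻⁴×(2098⁴ − 263.5⁴).
T⁴ − T₀⁴ = 1.93741×10¹³ − 4.82084×10⁹ = 1.93693×10¹³ K⁴, so P_net = 138 W.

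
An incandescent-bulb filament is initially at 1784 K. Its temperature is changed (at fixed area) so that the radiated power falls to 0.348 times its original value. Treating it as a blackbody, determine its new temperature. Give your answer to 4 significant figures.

T₂ ≈ 1370 K

P ∝ T⁴, so T₂/T₁ = (P₂/P₁)^(1/4) = (0.348)^(1/4) = 0.768059.
T₂ = 1784 × 0.768059 = 1370 K.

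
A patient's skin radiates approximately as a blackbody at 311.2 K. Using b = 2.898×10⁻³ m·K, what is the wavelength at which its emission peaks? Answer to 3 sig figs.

Wien's displacement law: λ_max = b/T = (2.898×10⁻³ m·K)/(311.2 K) = 9.312×10⁻⁶ m.
That is 9.31 μm, in the infrared range.

λ_max ≈ 9.31 μm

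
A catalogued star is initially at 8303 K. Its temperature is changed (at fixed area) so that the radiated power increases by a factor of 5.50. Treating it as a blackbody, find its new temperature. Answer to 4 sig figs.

P ∝ T⁴, so T₂/T₁ = (P₂/P₁)^(1/4) = (5.50)^(1/4) = 1.53141.
T₂ = 8303 × 1.53141 = 1.272×10⁴ K.

T₂ ≈ 1.272×10⁴ K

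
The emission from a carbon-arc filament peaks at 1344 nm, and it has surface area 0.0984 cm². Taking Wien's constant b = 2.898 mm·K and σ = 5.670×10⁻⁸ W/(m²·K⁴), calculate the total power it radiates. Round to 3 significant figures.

P ≈ 12.1 W

Wien's law: T = b/λ_max = 2.898×10⁻³/1.344×10⁻⁶ = 2156.25 K.
Area A = 0.0984 cm² = 9.84×10⁻⁶ m².
Then P = σAT⁴ = 5.670×10⁻⁸×9.84×10⁻⁶×(2156.25)⁴ = 12.1 W.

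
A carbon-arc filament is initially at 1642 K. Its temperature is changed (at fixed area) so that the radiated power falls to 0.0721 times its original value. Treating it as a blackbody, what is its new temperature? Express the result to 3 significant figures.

P ∝ T⁴, so T₂/T₁ = (P₂/P₁)^(1/4) = (0.0721)^(1/4) = 0.518184.
T₂ = 1642 × 0.518184 = 851 K.

T₂ ≈ 851 K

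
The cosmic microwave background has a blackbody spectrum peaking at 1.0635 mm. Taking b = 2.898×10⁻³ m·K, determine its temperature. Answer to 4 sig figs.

Wien's law gives T = b/λ_max = (2.898×10⁻³ m·K)/(1.0635×10⁻³ m) = 2.725 K.

T ≈ 2.725 K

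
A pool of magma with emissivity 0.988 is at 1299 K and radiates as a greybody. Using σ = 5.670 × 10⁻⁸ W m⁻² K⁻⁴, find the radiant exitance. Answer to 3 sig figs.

Stefan–Boltzmann: I = εσT⁴ = 0.988 × 5.670×10⁻⁸ × (1299)⁴ = 1.60×10⁵ W/m².

I ≈ 1.60×10⁵ W/m²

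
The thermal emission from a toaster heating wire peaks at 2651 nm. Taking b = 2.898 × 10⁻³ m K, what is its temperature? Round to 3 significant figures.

Wien's law gives T = b/λ_max = (2.898×10⁻³ m·K)/(2.651×10⁻⁶ m) = 1.09×10³ K.

T ≈ 1.09×10³ K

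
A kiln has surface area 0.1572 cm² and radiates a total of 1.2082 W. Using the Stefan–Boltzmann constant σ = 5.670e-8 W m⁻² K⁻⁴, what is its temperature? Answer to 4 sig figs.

T ≈ 1079 K

Area A = 0.1572 cm² = 1.572×10⁻⁵ m².
P = σAT⁴ ⇒ T = (P/(σA))^(1/4) = (1.2082/(5.670×10⁻⁸×1.572×10⁻⁵))^(1/4) = 1079 K.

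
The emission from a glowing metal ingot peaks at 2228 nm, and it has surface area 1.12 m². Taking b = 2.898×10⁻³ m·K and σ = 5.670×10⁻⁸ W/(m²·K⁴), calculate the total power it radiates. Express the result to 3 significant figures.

Wien's law: T = b/λ_max = 2.898×10⁻³/2.228×10⁻⁶ = 1300.72 K.
Area A = 1.12 m².
Then P = σAT⁴ = 5.670×10⁻⁸×1.12×(1300.72)⁴ = 1.82×10⁵ W.

P ≈ 1.82×10⁵ W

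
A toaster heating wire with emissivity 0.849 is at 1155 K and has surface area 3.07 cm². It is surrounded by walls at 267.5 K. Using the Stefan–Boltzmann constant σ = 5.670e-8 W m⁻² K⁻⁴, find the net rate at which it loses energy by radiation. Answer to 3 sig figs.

Area A = 3.07 cm² = 3.07×10⁻⁴ m².
Net radiated power P_net = εσA(T⁴ − T₀⁴) = 0.849×5.670×10⁻⁸×3.07×10⁻⁴×(1155⁴ − 267.5⁴).
T⁴ − T₀⁴ = 1.77962×10¹² − 5.12030×10⁹ = 1.77450×10¹² K⁴, so P_net = 26.2 W.

Net loss ≈ 26.2 W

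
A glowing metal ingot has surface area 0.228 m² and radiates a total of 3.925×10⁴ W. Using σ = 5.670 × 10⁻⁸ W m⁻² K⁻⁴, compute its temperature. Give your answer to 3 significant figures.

T ≈ 1.32×10³ K

Area A = 0.228 m².
P = σAT⁴ ⇒ T = (P/(σA))^(1/4) = (3.925×10⁴/(5.670×10⁻⁸×0.228))^(1/4) = 1.32×10³ K.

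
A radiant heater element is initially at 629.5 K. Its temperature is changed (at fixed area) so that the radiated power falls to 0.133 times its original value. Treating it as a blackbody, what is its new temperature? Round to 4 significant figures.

P ∝ T⁴, so T₂/T₁ = (P₂/P₁)^(1/4) = (0.133)^(1/4) = 0.603897.
T₂ = 629.5 × 0.603897 = 380.2 K.

T₂ ≈ 380.2 K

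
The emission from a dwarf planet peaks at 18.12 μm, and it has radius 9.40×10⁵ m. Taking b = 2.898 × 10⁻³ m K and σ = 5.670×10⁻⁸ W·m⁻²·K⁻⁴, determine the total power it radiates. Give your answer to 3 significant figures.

P ≈ 4.12×10¹⁴ W

Wien's law: T = b/λ_max = 2.898×10⁻³/1.812×10⁻⁵ = 159.934 K.
Surface area A = 4πR² = 4π(9.40×10⁵ m)² = 1.11036×10¹³ m².
Then P = σAT⁴ = 5.670×10⁻⁸×1.11036×10¹³×(159.934)⁴ = 4.12×10¹⁴ W.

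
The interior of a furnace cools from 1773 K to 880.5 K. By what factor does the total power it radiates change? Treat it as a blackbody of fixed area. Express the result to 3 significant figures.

P₂/P₁ ≈ 0.0608

P ∝ T⁴, so P₂/P₁ = (T₂/T₁)⁴ = (880.5/1773)⁴ = (0.496616)⁴ = 0.0608.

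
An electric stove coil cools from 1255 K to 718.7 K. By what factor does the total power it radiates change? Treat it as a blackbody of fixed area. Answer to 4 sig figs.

P₂/P₁ ≈ 0.1076

P ∝ T⁴, so P₂/P₁ = (T₂/T₁)⁴ = (718.7/1255)⁴ = (0.572669)⁴ = 0.1076.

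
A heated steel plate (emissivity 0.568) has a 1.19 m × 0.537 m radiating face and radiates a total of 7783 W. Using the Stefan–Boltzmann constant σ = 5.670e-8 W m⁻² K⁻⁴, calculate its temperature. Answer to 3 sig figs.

T ≈ 784 K

Area A = 1.19 × 0.537 = 0.63903 m².
P = εσAT⁴ ⇒ T = (P/(εσA))^(1/4) = (7783/(0.568×5.670×10⁻⁸×0.63903))^(1/4) = 784 K.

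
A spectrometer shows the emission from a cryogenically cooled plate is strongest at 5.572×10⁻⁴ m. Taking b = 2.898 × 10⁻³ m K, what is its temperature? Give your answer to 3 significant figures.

T ≈ 5.20 K

Wien's law gives T = b/λ_max = (2.898×10⁻³ m·K)/(5.572×10⁻⁴ m) = 5.20 K.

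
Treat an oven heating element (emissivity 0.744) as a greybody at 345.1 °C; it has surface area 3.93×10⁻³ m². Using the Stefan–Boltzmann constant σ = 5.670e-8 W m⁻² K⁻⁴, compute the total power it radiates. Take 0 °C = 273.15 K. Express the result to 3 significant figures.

P ≈ 24.2 W

T = 345.1 °C + 273.15 = 618.25 K.
Area A = 3.93×10⁻³ m².
P = εσAT⁴ = 0.744 × 5.670×10⁻⁸ × 3.93×10⁻³ × (618.25)⁴ = 24.2 W.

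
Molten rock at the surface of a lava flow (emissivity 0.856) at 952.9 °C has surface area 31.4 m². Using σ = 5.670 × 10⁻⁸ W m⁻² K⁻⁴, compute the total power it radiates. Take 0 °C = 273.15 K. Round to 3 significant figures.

T = 952.9 °C + 273.15 = 1226.05 K.
Area A = 31.4 m².
P = εσAT⁴ = 0.856 × 5.670×10⁻⁸ × 31.4 × (1226.05)⁴ = 3.44×10⁶ W.

P ≈ 3.44×10⁶ W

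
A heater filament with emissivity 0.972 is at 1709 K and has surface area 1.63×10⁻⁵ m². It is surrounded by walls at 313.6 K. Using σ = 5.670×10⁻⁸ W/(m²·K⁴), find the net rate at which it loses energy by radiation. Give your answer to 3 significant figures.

Net loss ≈ 7.65 W

Area A = 1.63×10⁻⁵ m².
Net radiated power P_net = εσA(T⁴ − T₀⁴) = 0.972×5.670×10⁻⁸×1.63×10⁻⁵×(1709⁴ − 313.6⁴).
T⁴ − T₀⁴ = 8.53038×10¹² − 9.67173×10⁹ = 8.52071×10¹² K⁴, so P_net = 7.65 W.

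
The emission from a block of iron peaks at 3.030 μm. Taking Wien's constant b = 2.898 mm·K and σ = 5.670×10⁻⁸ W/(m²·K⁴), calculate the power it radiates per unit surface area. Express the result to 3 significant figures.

I ≈ 4.74×10⁴ W/m²

Wien's law: T = b/λ_max = 2.898×10⁻³/3.030×10⁻⁶ = 956.436 K.
Then I = σT⁴ = 5.670×10⁻⁸×(956.436)⁴ = 4.74×10⁴ W/m².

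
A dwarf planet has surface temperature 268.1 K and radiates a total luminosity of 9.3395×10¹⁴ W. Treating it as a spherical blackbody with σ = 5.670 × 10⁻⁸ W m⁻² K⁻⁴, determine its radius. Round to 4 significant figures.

R ≈ 5.037×10⁵ m

L = 4πR²σT⁴ ⇒ R = √(L/(4πσT⁴)).
σT⁴ = 292.934 W/m², so R = √(9.3395×10¹⁴/(4π×292.934)) = 5.037×10⁵ m.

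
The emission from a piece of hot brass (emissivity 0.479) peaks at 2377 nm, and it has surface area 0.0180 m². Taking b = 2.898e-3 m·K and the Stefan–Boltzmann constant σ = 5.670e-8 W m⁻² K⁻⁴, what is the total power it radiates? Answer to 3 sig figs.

P ≈ 1.08×10³ W

Wien's law: T = b/λ_max = 2.898×10⁻³/2.377×10⁻⁶ = 1219.18 K.
Area A = 0.0180 m².
Then P = εσAT⁴ = 0.479×5.670×10⁻⁸×0.0180×(1219.18)⁴ = 1.08×10³ W.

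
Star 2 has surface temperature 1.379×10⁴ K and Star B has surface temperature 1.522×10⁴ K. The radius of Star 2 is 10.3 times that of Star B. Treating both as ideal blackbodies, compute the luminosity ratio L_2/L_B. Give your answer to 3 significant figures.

L_2/L_B ≈ 71.5

L ∝ R²T⁴, so L_2/L_B = (R_2/R_B)²(T_2/T_B)⁴ = (10.3)² × (1.379×10⁴/1.522×10⁴)⁴ = 106.09 × 0.673905 = 71.5.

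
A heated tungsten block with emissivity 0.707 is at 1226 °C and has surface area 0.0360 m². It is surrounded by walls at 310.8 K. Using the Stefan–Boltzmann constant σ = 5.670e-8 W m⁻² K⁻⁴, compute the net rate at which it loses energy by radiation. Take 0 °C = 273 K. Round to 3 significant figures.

Net loss ≈ 7.27×10³ W

T = 1226 °C + 273 = 1499 K.
Area A = 0.0360 m².
Net radiated power P_net = εσA(T⁴ − T₀⁴) = 0.707×5.670×10⁻⁸×0.0360×(1499⁴ − 310.8⁴).
T⁴ − T₀⁴ = 5.04901×10¹² − 9.33091×10⁹ = 5.03968×10¹² K⁴, so P_net = 7.27×10³ W.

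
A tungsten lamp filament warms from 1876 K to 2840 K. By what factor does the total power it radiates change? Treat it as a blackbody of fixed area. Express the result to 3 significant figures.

P₂/P₁ ≈ 5.25

P ∝ T⁴, so P₂/P₁ = (T₂/T₁)⁴ = (2840/1876)⁴ = (1.51386)⁴ = 5.25.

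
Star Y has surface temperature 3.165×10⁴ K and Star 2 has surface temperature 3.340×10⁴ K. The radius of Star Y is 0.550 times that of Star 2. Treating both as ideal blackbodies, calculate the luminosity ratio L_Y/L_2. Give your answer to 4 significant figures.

L_Y/L_2 ≈ 0.2439

L ∝ R²T⁴, so L_Y/L_2 = (R_Y/R_2)²(T_Y/T_2)⁴ = (0.550)² × (3.165×10⁴/3.340×10⁴)⁴ = 0.3025 × 0.806323 = 0.2439.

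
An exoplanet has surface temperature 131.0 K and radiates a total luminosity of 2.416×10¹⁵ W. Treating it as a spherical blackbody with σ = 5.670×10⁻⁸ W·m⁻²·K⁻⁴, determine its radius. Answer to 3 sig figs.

L = 4πR²σT⁴ ⇒ R = √(L/(4πσT⁴)).
σT⁴ = 16.6981 W/m², so R = √(2.416×10¹⁵/(4π×16.6981)) = 3.39×10⁶ m.

R ≈ 3.39×10⁶ m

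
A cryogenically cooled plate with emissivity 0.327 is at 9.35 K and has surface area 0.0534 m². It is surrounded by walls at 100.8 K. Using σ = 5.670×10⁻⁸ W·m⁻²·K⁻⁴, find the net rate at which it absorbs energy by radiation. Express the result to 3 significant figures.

Area A = 0.0534 m².
Net radiated power P_net = εσA(T⁴ − T₀⁴) = 0.327×5.670×10⁻⁸×0.0534×(9.35⁴ − 100.8⁴).
T⁴ − T₀⁴ = 7642.69 − 1.03239×10⁸ = -1.03231×10⁸ K⁴, so P_net = -0.102 W — negative, meaning a net gain of 0.102 W.

Net gain ≈ 0.102 W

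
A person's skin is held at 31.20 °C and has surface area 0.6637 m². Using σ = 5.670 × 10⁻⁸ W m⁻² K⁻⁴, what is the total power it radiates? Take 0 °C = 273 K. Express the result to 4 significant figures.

P ≈ 322.2 W

T = 31.20 °C + 273 = 304.20 K.
Area A = 0.6637 m².
P = σAT⁴ = 5.670×10⁻⁸ × 0.6637 × (304.20)⁴ = 322.2 W.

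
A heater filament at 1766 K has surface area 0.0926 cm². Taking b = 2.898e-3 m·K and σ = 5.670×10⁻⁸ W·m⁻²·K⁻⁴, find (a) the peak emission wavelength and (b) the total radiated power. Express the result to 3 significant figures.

(a) λ_max = b/T = 2.898×10⁻³/1766 = 1.641×10⁻⁶ m = 1.64 μm.
Area A = 0.0926 cm² = 9.26×10⁻⁶ m².
(b) P = σAT⁴ = 5.670×10⁻⁸×9.26×10⁻⁶×(1766)⁴ = 5.11 W.

λ_max ≈ 1.64 μm; P ≈ 5.11 W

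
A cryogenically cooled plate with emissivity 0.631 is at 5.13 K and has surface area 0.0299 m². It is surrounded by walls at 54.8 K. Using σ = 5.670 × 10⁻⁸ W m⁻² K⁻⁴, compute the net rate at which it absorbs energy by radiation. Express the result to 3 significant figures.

Net gain ≈ 9.65×10⁻³ W

Area A = 0.0299 m².
Net radiated power P_net = εσA(T⁴ − T₀⁴) = 0.631×5.670×10⁻⁸×0.0299×(5.13⁴ − 54.8⁴).
T⁴ − T₀⁴ = 692.579 − 9.01825×10⁶ = -9.01756×10⁶ K⁴, so P_net = -9.65×10⁻³ W — negative, meaning a net gain of 9.65×10⁻³ W.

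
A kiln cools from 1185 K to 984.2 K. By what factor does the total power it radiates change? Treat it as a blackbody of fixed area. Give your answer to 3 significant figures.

P ∝ T⁴, so P₂/P₁ = (T₂/T₁)⁴ = (984.2/1185)⁴ = (0.830549)⁴ = 0.476.

P₂/P₁ ≈ 0.476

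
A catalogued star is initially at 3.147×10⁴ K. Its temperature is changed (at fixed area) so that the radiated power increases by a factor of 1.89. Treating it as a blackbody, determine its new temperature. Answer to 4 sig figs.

T₂ ≈ 3.690×10⁴ K

P ∝ T⁴, so T₂/T₁ = (P₂/P₁)^(1/4) = (1.89)^(1/4) = 1.17251.
T₂ = 3.147×10⁴ × 1.17251 = 3.690×10⁴ K.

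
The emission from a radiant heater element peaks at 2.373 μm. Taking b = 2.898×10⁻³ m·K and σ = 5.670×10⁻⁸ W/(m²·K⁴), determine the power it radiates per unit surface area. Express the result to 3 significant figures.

Wien's law: T = b/λ_max = 2.898×10⁻³/2.373×10⁻⁶ = 1221.24 K.
Then I = σT⁴ = 5.670×10⁻⁸×(1221.24)⁴ = 1.26×10⁵ W/m².

I ≈ 1.26×10⁵ W/m²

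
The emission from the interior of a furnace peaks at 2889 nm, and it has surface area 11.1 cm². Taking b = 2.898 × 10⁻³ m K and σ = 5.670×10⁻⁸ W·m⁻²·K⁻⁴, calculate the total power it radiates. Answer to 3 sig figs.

Wien's law: T = b/λ_max = 2.898×10⁻³/2.889×10⁻⁶ = 1003.12 K.
Area A = 11.1 cm² = 1.11×10⁻³ m².
Then P = σAT⁴ = 5.670×10⁻⁸×1.11×10⁻³×(1003.12)⁴ = 63.7 W.

P ≈ 63.7 W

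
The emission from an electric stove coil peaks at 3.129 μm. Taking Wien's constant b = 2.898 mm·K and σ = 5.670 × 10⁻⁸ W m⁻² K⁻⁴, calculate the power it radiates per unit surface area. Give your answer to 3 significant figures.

Wien's law: T = b/λ_max = 2.898×10⁻³/3.129×10⁻⁶ = 926.174 K.
Then I = σT⁴ = 5.670×10⁻⁸×(926.174)⁴ = 4.17×10⁴ W/m².

I ≈ 4.17×10⁴ W/m²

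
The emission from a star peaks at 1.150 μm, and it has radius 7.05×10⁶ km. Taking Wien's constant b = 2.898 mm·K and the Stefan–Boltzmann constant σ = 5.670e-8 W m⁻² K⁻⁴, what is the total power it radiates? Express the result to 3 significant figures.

Wien's law: T = b/λ_max = 2.898×10⁻³/1.150×10⁻⁶ = 2520.00 K.
Surface area A = 4πR² = 4π(7.05×10⁹ m)² = 6.24580×10²⁰ m².
Then P = σAT⁴ = 5.670×10⁻⁸×6.24580×10²⁰×(2520.00)⁴ = 1.43×10²⁷ W.

P ≈ 1.43×10²⁷ W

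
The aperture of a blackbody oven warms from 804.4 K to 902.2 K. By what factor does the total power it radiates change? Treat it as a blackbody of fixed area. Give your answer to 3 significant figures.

P ∝ T⁴, so P₂/P₁ = (T₂/T₁)⁴ = (902.2/804.4)⁴ = (1.12158)⁴ = 1.58.

P₂/P₁ ≈ 1.58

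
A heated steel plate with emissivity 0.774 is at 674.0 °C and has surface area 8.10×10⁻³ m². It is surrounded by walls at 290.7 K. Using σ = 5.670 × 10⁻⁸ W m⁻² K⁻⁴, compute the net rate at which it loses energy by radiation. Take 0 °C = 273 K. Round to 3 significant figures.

Net loss ≈ 283 W

T = 674.0 °C + 273 = 947.0 K.
Area A = 8.10×10⁻³ m².
Net radiated power P_net = εσA(T⁴ − T₀⁴) = 0.774×5.670×10⁻⁸×8.10×10⁻³×(947.0⁴ − 290.7⁴).
T⁴ − T₀⁴ = 8.04266×10¹¹ − 7.14135×10⁹ = 7.97125×10¹¹ K⁴, so P_net = 283 W.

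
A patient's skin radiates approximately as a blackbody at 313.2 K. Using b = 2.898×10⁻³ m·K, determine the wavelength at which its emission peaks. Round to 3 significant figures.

λ_max ≈ 9.25 μm

Wien's displacement law: λ_max = b/T = (2.898×10⁻³ m·K)/(313.2 K) = 9.253×10⁻⁶ m.
That is 9.25 μm, in the infrared range.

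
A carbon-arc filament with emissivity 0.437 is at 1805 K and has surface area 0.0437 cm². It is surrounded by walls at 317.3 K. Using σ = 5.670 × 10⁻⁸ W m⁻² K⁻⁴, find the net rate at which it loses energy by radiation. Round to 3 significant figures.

Area A = 0.0437 cm² = 4.37×10⁻⁶ m².
Net radiated power P_net = εσA(T⁴ − T₀⁴) = 0.437×5.670×10⁻⁸×4.37×10⁻⁶×(1805⁴ − 317.3⁴).
T⁴ − T₀⁴ = 1.06147×10¹³ − 1.01363×10¹⁰ = 1.06046×10¹³ K⁴, so P_net = 1.15 W.

Net loss ≈ 1.15 W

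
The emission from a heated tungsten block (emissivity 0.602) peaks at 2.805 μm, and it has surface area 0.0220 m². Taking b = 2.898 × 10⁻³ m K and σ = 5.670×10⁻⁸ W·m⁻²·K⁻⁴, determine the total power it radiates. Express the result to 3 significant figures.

Wien's law: T = b/λ_max = 2.898×10⁻³/2.805×10⁻⁶ = 1033.16 K.
Area A = 0.0220 m².
Then P = εσAT⁴ = 0.602×5.670×10⁻⁸×0.0220×(1033.16)⁴ = 856 W.

P ≈ 856 W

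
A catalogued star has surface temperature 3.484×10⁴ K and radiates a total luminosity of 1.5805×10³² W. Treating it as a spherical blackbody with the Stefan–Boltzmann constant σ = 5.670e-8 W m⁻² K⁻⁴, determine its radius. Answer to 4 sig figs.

L = 4πR²σT⁴ ⇒ R = √(L/(4πσT⁴)).
σT⁴ = 8.35402×10¹⁰ W/m², so R = √(1.5805×10³²/(4π×8.35402×10¹⁰)) = 1.227×10¹⁰ m.

R ≈ 1.227×10¹⁰ m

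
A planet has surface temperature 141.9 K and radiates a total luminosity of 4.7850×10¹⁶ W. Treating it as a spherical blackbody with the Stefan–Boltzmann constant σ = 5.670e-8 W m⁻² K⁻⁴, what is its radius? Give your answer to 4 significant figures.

L = 4πR²σT⁴ ⇒ R = √(L/(4πσT⁴)).
σT⁴ = 22.9886 W/m², so R = √(4.7850×10¹⁶/(4π×22.9886)) = 1.287×10⁷ m.

R ≈ 1.287×10⁷ m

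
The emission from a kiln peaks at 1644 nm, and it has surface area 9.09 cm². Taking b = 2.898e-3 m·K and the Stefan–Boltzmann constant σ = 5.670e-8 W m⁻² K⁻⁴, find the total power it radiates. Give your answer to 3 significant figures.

P ≈ 498 W

Wien's law: T = b/λ_max = 2.898×10⁻³/1.644×10⁻⁶ = 1762.77 K.
Area A = 9.09 cm² = 9.09×10⁻⁴ m².
Then P = σAT⁴ = 5.670×10⁻⁸×9.09×10⁻⁴×(1762.77)⁴ = 498 W.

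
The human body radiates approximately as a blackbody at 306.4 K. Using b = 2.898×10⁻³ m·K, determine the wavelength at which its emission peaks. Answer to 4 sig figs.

λ_max ≈ 9.458 μm

Wien's displacement law: λ_max = b/T = (2.898×10⁻³ m·K)/(306.4 K) = 9.4582×10⁻⁶ m.
That is 9.458 μm, in the infrared range.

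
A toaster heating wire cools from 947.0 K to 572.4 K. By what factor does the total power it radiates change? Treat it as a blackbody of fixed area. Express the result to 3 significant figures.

P₂/P₁ ≈ 0.133

P ∝ T⁴, so P₂/P₁ = (T₂/T₁)⁴ = (572.4/947.0)⁴ = (0.604435)⁴ = 0.133.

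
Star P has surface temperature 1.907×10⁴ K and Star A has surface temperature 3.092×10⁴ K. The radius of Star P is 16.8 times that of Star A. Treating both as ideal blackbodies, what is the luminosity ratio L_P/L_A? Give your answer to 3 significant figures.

L ∝ R²T⁴, so L_P/L_A = (R_P/R_A)²(T_P/T_A)⁴ = (16.8)² × (1.907×10⁴/3.092×10⁴)⁴ = 282.24 × 0.144692 = 40.8.

L_P/L_A ≈ 40.8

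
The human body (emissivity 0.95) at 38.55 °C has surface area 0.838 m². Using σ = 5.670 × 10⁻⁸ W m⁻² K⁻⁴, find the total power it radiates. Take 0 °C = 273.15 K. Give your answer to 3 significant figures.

T = 38.55 °C + 273.15 = 311.70 K.
Area A = 0.838 m².
P = εσAT⁴ = 0.95 × 5.670×10⁻⁸ × 0.838 × (311.70)⁴ = 426 W.

P ≈ 426 W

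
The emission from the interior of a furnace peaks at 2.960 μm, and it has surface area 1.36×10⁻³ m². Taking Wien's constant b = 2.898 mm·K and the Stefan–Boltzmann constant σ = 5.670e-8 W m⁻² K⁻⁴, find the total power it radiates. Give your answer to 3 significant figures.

P ≈ 70.9 W

Wien's law: T = b/λ_max = 2.898×10⁻³/2.960×10⁻⁶ = 979.054 K.
Area A = 1.36×10⁻³ m².
Then P = σAT⁴ = 5.670×10⁻⁸×1.36×10⁻³×(979.054)⁴ = 70.9 W.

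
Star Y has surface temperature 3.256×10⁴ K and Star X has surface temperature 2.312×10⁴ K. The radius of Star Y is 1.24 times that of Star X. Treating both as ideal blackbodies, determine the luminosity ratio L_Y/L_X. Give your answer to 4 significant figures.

L_Y/L_X ≈ 6.048

L ∝ R²T⁴, so L_Y/L_X = (R_Y/R_X)²(T_Y/T_X)⁴ = (1.24)² × (3.256×10⁴/2.312×10⁴)⁴ = 1.5376 × 3.93356 = 6.048.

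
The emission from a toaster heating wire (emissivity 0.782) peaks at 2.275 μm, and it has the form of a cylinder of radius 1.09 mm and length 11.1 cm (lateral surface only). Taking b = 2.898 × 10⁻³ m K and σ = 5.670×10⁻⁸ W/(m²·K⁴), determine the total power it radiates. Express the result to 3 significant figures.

P ≈ 88.8 W

Wien's law: T = b/λ_max = 2.898×10⁻³/2.275×10⁻⁶ = 1273.85 K.
Lateral area A = 2πrL = 2π×1.09×10⁻³×0.111 = 7.60203×10⁻⁴ m².
Then P = εσAT⁴ = 0.782×5.670×10⁻⁸×7.60203×10⁻⁴×(1273.85)⁴ = 88.8 W.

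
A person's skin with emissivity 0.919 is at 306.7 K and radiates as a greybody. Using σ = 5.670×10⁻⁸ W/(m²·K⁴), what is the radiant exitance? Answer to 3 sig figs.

I ≈ 461 W/m²

Stefan–Boltzmann: I = εσT⁴ = 0.919 × 5.670×10⁻⁸ × (306.7)⁴ = 461 W/m².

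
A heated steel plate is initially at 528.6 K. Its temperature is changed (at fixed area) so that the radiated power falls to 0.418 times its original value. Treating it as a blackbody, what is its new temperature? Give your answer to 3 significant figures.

T₂ ≈ 425 K

P ∝ T⁴, so T₂/T₁ = (P₂/P₁)^(1/4) = (0.418)^(1/4) = 0.804070.
T₂ = 528.6 × 0.804070 = 425 K.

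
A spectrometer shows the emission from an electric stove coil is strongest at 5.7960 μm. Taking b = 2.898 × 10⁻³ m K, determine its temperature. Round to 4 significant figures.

Wien's law gives T = b/λ_max = (2.898×10⁻³ m·K)/(5.7960×10⁻⁶ m) = 500.0 K.

T ≈ 500.0 K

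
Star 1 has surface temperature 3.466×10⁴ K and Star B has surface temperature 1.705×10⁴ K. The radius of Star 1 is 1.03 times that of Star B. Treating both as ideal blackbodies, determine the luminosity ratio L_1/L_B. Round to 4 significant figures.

L ∝ R²T⁴, so L_1/L_B = (R_1/R_B)²(T_1/T_B)⁴ = (1.03)² × (3.466×10⁴/1.705×10⁴)⁴ = 1.0609 × 17.0772 = 18.12.

L_1/L_B ≈ 18.12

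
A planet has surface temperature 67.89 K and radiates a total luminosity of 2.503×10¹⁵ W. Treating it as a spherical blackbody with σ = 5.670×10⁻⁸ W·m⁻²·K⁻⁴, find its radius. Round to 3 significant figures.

L = 4πR²σT⁴ ⇒ R = √(L/(4πσT⁴)).
σT⁴ = 1.20450 W/m², so R = √(2.503×10¹⁵/(4π×1.20450)) = 1.29×10⁷ m.

R ≈ 1.29×10⁷ m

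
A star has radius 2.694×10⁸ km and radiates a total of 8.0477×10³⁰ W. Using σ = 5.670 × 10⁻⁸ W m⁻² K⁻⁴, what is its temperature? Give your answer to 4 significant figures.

T ≈ 3532 K

Surface area A = 4πR² = 4π(2.694×10¹¹ m)² = 9.12021×10²³ m².
P = σAT⁴ ⇒ T = (P/(σA))^(1/4) = (8.0477×10³⁰/(5.670×10⁻⁸×9.12021×10²³))^(1/4) = 3532 K.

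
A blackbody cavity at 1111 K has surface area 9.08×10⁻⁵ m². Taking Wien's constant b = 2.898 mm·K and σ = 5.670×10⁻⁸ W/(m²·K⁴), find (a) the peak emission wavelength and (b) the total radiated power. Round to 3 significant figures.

λ_max ≈ 2.61 μm; P ≈ 7.84 W

(a) λ_max = b/T = 2.898×10⁻³/1111 = 2.608×10⁻⁶ m = 2.61 μm.
Area A = 9.08×10⁻⁵ m².
(b) P = σAT⁴ = 5.670×10⁻⁸×9.08×10⁻⁵×(1111)⁴ = 7.84 W.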